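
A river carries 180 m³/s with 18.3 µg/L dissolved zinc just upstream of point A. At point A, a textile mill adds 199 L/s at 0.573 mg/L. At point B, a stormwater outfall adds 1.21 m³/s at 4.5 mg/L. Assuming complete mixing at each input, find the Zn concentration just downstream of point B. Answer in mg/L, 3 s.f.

18.3 µg/L = 0.0183 mg/L.
199 L/s = 0.199 m³/s.
After input A: C = (180·0.0183 + 0.199·0.573) / 180.2 = 0.01891 mg/L.
After input B: C = (180.2·0.01891 + 1.21·4.5) / 181.4 = 0.0488 mg/L.

0.0488 mg/L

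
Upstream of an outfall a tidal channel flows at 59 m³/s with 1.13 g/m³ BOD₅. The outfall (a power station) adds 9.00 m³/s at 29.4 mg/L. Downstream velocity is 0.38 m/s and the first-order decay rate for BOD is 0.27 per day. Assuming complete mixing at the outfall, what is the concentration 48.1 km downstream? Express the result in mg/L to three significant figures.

After complete mixing, C₀ = (9·29.4 + 59·1.13) / 68 = 4.872 mg/L.
Travel time t = 4.81e+04 m / 0.38 m/s = 1.266e+05 s = 1.465 d.
C = 4.872·exp(−0.27·1.465) = 4.872·0.6733 = 3.28 mg/L.

3.28 mg/L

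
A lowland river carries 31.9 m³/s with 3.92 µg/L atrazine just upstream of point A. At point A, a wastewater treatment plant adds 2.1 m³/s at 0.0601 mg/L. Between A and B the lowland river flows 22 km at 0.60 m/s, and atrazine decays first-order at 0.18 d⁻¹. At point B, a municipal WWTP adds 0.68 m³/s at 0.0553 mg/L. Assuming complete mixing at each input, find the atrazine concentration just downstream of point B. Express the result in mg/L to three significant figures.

0.00780 mg/L

3.92 µg/L = 0.00392 mg/L.
After input A: C = (31.9·0.00392 + 2.1·0.0601) / 34 = 0.00739 mg/L.
Over the 22 km reach to input B (t = 3.667e+04 s = 0.4244 d), decay gives C = 0.00739·exp(−0.18·0.4244) = 0.006846 mg/L.
After input B: C = (34·0.006846 + 0.68·0.0553) / 34.68 = 0.007797 mg/L.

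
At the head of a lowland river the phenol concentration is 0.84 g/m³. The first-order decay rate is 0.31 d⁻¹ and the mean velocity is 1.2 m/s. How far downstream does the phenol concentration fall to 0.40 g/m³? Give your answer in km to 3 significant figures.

From C = C₀·e^(−kt), t = ln(C₀/C)/k = ln(0.84/0.40)/0.31 = 0.7419/0.31 = 2.393 d.
Distance = v·t = 1.2 m/s × 2.068e+05 s = 2.481e+05 m = 248.1 km.

248 km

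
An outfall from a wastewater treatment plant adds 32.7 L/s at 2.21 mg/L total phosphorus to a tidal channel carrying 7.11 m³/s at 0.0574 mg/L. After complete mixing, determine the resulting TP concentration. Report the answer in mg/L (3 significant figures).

32.7 L/s = 0.0327 m³/s.
Conservation of mass across the mixing zone: C = (0.0327·2.21 + 7.11·0.0574) / (0.0327 + 7.11) = 0.4804/7.143 = 0.06725 mg/L.

0.0673 mg/L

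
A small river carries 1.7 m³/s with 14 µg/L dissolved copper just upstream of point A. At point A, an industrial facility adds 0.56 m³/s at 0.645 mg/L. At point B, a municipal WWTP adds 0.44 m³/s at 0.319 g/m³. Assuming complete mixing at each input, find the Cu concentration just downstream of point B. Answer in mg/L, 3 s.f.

14 µg/L = 0.014 mg/L.
After input A: C = (1.7·0.014 + 0.56·0.645) / 2.26 = 0.1704 mg/L.
After input B: C = (2.26·0.1704 + 0.44·0.319) / 2.7 = 0.1946 mg/L.

0.195 mg/L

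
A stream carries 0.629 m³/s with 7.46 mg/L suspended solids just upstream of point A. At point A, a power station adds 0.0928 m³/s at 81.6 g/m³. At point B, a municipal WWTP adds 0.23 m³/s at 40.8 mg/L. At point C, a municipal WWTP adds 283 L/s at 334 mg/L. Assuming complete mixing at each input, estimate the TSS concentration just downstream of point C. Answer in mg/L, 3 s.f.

94.1 mg/L

After input A: C = (0.629·7.46 + 0.0928·81.6) / 0.7218 = 16.99 mg/L.
After input B: C = (0.7218·16.99 + 0.23·40.8) / 0.9518 = 22.75 mg/L.
283 L/s = 0.283 m³/s.
After input C: C = (0.9518·22.75 + 0.283·334) / 1.235 = 94.08 mg/L.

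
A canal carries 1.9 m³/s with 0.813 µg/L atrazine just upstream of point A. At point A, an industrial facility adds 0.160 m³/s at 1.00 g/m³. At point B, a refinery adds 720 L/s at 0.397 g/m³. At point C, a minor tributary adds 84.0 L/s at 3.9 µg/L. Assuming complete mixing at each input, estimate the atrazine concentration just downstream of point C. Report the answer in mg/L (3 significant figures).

0.813 µg/L = 0.000813 mg/L.
After input A: C = (1.9·0.000813 + 0.16·1) / 2.06 = 0.07842 mg/L.
720 L/s = 0.72 m³/s.
After input B: C = (2.06·0.07842 + 0.72·0.397) / 2.78 = 0.1609 mg/L.
84.0 L/s = 0.084 m³/s.
3.9 µg/L = 0.0039 mg/L.
After input C: C = (2.78·0.1609 + 0.084·0.0039) / 2.864 = 0.1563 mg/L.

0.156 mg/L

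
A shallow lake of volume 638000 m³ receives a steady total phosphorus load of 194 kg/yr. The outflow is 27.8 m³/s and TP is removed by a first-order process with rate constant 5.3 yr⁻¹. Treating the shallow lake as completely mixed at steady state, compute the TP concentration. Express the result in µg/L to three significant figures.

0.220 µg/L

Outflow Q = 27.8 m³/s × 3.156e+07 s/yr = 8.773e+08 m³/yr.
Steady-state CSTR mass balance: W = Q·C + k·V·C, so C = W/(Q + kV).
Q + kV = 8.773e+08 + 5.3·638000 = 8.807e+08 m³/yr.
C = 194/8.807e+08 = 2.203e-07 kg/m³ = 0.0002203 mg/L = 0.2203 µg/L.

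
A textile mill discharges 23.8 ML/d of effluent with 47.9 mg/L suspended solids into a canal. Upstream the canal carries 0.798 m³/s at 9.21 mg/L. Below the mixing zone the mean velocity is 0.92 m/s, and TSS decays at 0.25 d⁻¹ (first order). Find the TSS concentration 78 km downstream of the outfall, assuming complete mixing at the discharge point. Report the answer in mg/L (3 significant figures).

15.0 mg/L

23.8 ML/d = 0.2755 m³/s.
After complete mixing, C₀ = (0.2755·47.9 + 0.798·9.21) / 1.073 = 19.14 mg/L.
Travel time t = 7.8e+04 m / 0.92 m/s = 8.478e+04 s = 0.9813 d.
C = 19.14·exp(−0.25·0.9813) = 19.14·0.7825 = 14.97 mg/L.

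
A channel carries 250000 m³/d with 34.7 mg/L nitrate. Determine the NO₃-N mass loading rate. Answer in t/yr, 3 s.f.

3170 t/yr

250000 m³/d = 2.894 m³/s.
Mass flux = Q·C = 2.894 m³/s × 34.7 g/m³ = 100.4 g/s.
= 100.4 g/s × 31.56 = 3169 t/yr.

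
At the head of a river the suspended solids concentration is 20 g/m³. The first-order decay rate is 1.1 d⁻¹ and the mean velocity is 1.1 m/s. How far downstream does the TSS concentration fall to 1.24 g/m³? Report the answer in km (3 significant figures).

From C = C₀·e^(−kt), t = ln(C₀/C)/k = ln(20/1.24)/1.1 = 2.781/1.1 = 2.528 d.
Distance = v·t = 1.1 m/s × 2.184e+05 s = 2.402e+05 m = 240.2 km.

240 km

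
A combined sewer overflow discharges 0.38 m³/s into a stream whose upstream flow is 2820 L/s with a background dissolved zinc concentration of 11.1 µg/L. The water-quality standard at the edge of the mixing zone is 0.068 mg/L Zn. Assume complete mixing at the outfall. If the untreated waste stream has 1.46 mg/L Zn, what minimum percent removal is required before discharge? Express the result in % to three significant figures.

66.4 %

2820 L/s = 2.82 m³/s.
11.1 µg/L = 0.0111 mg/L.
Mass balance: 0.068·3.2 = 0.38·Cₑ + 2.82·0.0111.
Cₑ = (0.2176 − 0.0313) / 0.38 = 0.4903 mg/L.
Required removal = 1 − 0.4903/1.46 = 66.42 %.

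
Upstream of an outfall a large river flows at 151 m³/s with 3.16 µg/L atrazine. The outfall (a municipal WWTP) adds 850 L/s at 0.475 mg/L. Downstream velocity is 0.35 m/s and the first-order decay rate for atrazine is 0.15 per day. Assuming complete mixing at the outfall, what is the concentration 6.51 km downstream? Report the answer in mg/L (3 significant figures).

850 L/s = 0.85 m³/s.
3.16 µg/L = 0.00316 mg/L.
After complete mixing, C₀ = (0.85·0.475 + 151·0.00316) / 151.8 = 0.005801 mg/L.
Travel time t = 6510 m / 0.35 m/s = 1.86e+04 s = 0.2153 d.
C = 0.005801·exp(−0.15·0.2153) = 0.005801·0.9682 = 0.005617 mg/L.

0.00562 mg/L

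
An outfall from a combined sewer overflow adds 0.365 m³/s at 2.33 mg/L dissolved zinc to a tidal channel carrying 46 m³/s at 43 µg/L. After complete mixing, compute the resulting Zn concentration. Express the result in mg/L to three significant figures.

43 µg/L = 0.043 mg/L.
By mass balance at complete mixing, C = (0.365·2.33 + 46·0.043) / (0.365 + 46) = 2.828/46.37 = 0.061 mg/L.

0.0610 mg/L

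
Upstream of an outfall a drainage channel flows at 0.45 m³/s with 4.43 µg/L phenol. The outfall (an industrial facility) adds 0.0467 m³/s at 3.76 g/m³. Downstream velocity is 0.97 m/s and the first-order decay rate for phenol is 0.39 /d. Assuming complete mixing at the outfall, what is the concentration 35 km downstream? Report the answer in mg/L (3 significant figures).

4.43 µg/L = 0.00443 mg/L.
After complete mixing, C₀ = (0.0467·3.76 + 0.45·0.00443) / 0.4967 = 0.3575 mg/L.
Travel time t = 3.5e+04 m / 0.97 m/s = 3.608e+04 s = 0.4176 d.
C = 0.3575·exp(−0.39·0.4176) = 0.3575·0.8497 = 0.3038 mg/L.

0.304 mg/L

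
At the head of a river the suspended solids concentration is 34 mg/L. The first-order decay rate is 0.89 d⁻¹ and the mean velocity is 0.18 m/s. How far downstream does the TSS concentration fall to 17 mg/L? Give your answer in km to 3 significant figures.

From C = C₀·e^(−kt), t = ln(C₀/C)/k = ln(34/17)/0.89 = 0.6931/0.89 = 0.7788 d.
Distance = v·t = 0.18 m/s × 6.729e+04 s = 1.211e+04 m = 12.11 km.

12.1 km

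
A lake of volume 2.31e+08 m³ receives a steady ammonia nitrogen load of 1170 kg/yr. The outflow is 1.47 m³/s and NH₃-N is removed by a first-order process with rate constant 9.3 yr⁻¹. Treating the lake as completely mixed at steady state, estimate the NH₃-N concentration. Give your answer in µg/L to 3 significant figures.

Outflow Q = 1.47 m³/s × 3.156e+07 s/yr = 4.639e+07 m³/yr.
Steady-state CSTR mass balance: W = Q·C + k·V·C, so C = W/(Q + kV).
Q + kV = 4.639e+07 + 9.3·2.31e+08 = 2.195e+09 m³/yr.
C = 1170/2.195e+09 = 5.331e-07 kg/m³ = 0.0005331 mg/L = 0.5331 µg/L.

0.533 µg/L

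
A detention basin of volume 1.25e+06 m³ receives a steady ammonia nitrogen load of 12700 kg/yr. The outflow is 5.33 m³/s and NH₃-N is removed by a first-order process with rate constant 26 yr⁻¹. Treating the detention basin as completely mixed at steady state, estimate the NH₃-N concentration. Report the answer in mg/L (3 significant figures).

Outflow Q = 5.33 m³/s × 3.156e+07 s/yr = 1.682e+08 m³/yr.
Steady-state CSTR mass balance: W = Q·C + k·V·C, so C = W/(Q + kV).
Q + kV = 1.682e+08 + 26·1.25e+06 = 2.007e+08 m³/yr.
C = 12700/2.007e+08 = 6.328e-05 kg/m³ = 0.06328 mg/L.

0.0633 mg/L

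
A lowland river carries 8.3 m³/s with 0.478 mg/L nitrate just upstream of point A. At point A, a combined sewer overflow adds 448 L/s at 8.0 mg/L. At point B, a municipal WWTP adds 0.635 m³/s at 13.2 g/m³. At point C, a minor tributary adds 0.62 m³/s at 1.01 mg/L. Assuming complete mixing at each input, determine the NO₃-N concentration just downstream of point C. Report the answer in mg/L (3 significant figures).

448 L/s = 0.448 m³/s.
After input A: C = (8.3·0.478 + 0.448·8) / 8.748 = 0.8632 mg/L.
After input B: C = (8.748·0.8632 + 0.635·13.2) / 9.383 = 1.698 mg/L.
After input C: C = (9.383·1.698 + 0.62·1.01) / 10 = 1.655 mg/L.

1.66 mg/L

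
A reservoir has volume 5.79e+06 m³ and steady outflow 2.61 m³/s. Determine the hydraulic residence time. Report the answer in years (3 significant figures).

0.0703 yr

Q = 2.61 m³/s × 3.156e+07 s/yr = 8.237e+07 m³/yr.
Hydraulic residence time τ = V/Q = 5.79e+06/8.237e+07 = 0.0703 yr.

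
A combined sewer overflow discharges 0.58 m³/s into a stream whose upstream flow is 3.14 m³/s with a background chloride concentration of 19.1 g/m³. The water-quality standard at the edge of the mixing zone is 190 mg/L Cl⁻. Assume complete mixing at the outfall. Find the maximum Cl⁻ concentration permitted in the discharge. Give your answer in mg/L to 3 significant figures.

Mass balance: 190·3.72 = 0.58·Cₑ + 3.14·19.1.
Cₑ = (706.8 − 59.97) / 0.58 = 1115 mg/L.

1120 mg/L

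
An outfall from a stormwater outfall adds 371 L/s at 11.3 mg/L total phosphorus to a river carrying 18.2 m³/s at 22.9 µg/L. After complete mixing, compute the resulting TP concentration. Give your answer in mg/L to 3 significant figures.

371 L/s = 0.371 m³/s.
22.9 µg/L = 0.0229 mg/L.
By mass balance at complete mixing, C = (0.371·11.3 + 18.2·0.0229) / (0.371 + 18.2) = 4.609/18.57 = 0.2482 mg/L.

0.248 mg/L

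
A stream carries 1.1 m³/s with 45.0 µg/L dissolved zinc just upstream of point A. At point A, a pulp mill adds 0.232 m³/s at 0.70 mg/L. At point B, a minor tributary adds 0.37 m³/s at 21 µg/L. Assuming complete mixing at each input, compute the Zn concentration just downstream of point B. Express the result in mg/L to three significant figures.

45.0 µg/L = 0.045 mg/L.
After input A: C = (1.1·0.045 + 0.232·0.7) / 1.332 = 0.1591 mg/L.
21 µg/L = 0.021 mg/L.
After input B: C = (1.332·0.1591 + 0.37·0.021) / 1.702 = 0.1291 mg/L.

0.129 mg/L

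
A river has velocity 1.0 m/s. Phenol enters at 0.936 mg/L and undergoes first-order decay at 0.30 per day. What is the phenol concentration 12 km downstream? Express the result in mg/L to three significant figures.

0.898 mg/L

Travel time t = 12 km / 1.0 m/s = 1.2e+04/1.0 = 1.2e+04 s = 0.1389 d.
First-order decay: C = 0.936·exp(−0.30·0.1389) = 0.936·0.9592 = 0.8978 mg/L.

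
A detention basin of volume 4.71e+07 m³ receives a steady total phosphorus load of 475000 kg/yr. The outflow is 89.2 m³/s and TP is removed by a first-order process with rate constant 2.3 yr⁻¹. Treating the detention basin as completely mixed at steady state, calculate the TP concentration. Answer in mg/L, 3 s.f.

0.162 mg/L

Outflow Q = 89.2 m³/s × 3.156e+07 s/yr = 2.815e+09 m³/yr.
Steady-state CSTR mass balance: W = Q·C + k·V·C, so C = W/(Q + kV).
Q + kV = 2.815e+09 + 2.3·4.71e+07 = 2.923e+09 m³/yr.
C = 475000/2.923e+09 = 0.0001625 kg/m³ = 0.1625 mg/L.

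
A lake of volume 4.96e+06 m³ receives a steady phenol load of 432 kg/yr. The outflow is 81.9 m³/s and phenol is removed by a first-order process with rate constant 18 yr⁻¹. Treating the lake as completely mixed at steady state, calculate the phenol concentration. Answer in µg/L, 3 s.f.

Outflow Q = 81.9 m³/s × 3.156e+07 s/yr = 2.585e+09 m³/yr.
Steady-state CSTR mass balance: W = Q·C + k·V·C, so C = W/(Q + kV).
Q + kV = 2.585e+09 + 18·4.96e+06 = 2.674e+09 m³/yr.
C = 432/2.674e+09 = 1.616e-07 kg/m³ = 0.0001616 mg/L = 0.1616 µg/L.

0.162 µg/L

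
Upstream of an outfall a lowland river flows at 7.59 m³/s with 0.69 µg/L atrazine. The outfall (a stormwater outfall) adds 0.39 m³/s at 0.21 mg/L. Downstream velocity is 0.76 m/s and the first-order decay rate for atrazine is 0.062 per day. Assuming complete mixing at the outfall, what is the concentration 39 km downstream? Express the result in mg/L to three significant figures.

0.69 µg/L = 0.00069 mg/L.
After complete mixing, C₀ = (0.39·0.21 + 7.59·0.00069) / 7.98 = 0.01092 mg/L.
Travel time t = 3.9e+04 m / 0.76 m/s = 5.132e+04 s = 0.5939 d.
C = 0.01092·exp(−0.062·0.5939) = 0.01092·0.9638 = 0.01052 mg/L.

0.0105 mg/L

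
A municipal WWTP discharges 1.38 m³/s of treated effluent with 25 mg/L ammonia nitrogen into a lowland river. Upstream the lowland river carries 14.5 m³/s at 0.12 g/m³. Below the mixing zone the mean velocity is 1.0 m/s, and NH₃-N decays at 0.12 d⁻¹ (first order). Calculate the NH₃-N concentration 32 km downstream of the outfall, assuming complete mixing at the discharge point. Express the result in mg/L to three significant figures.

After complete mixing, C₀ = (1.38·25 + 14.5·0.12) / 15.88 = 2.282 mg/L.
Travel time t = 3.2e+04 m / 1.0 m/s = 3.2e+04 s = 0.3704 d.
C = 2.282·exp(−0.12·0.3704) = 2.282·0.9565 = 2.183 mg/L.

2.18 mg/L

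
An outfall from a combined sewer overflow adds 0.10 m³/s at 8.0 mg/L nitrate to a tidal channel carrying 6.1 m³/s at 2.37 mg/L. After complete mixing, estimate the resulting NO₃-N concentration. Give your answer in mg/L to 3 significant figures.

2.46 mg/L

Flow-weighted mixing gives C = (0.1·8 + 6.1·2.37) / (0.1 + 6.1) = 15.26/6.2 = 2.461 mg/L.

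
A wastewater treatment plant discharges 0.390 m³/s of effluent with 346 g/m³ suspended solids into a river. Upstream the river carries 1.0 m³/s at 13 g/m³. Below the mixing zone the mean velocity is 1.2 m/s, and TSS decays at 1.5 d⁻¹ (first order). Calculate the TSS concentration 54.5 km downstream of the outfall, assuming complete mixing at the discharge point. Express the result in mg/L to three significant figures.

48.4 mg/L

After complete mixing, C₀ = (0.39·346 + 1·13) / 1.39 = 106.4 mg/L.
Travel time t = 5.45e+04 m / 1.2 m/s = 4.542e+04 s = 0.5257 d.
C = 106.4·exp(−1.5·0.5257) = 106.4·0.4545 = 48.38 mg/L.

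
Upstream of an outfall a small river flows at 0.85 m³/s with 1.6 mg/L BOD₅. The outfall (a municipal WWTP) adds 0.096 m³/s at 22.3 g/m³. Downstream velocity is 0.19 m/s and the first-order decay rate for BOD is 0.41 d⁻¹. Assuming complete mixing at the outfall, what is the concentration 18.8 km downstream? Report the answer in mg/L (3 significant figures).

After complete mixing, C₀ = (0.096·22.3 + 0.85·1.6) / 0.946 = 3.701 mg/L.
Travel time t = 1.88e+04 m / 0.19 m/s = 9.895e+04 s = 1.145 d.
C = 3.701·exp(−0.41·1.145) = 3.701·0.6253 = 2.314 mg/L.

2.31 mg/L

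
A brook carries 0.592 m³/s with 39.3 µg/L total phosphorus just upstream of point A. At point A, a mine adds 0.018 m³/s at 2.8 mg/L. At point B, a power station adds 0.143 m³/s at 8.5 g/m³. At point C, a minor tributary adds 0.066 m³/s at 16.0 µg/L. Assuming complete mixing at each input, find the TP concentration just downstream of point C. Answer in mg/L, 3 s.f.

1.58 mg/L

39.3 µg/L = 0.0393 mg/L.
After input A: C = (0.592·0.0393 + 0.018·2.8) / 0.61 = 0.1208 mg/L.
After input B: C = (0.61·0.1208 + 0.143·8.5) / 0.753 = 1.712 mg/L.
16.0 µg/L = 0.016 mg/L.
After input C: C = (0.753·1.712 + 0.066·0.016) / 0.819 = 1.575 mg/L.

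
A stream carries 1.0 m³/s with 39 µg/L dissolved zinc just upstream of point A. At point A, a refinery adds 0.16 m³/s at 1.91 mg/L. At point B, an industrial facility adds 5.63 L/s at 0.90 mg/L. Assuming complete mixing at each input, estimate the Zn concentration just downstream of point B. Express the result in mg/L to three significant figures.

39 µg/L = 0.039 mg/L.
After input A: C = (1·0.039 + 0.16·1.91) / 1.16 = 0.2971 mg/L.
5.63 L/s = 0.00563 m³/s.
After input B: C = (1.16·0.2971 + 0.00563·0.9) / 1.166 = 0.3 mg/L.

0.300 mg/L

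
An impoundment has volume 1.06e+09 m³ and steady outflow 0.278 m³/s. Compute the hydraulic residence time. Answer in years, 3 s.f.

121 yr

Q = 0.278 m³/s × 3.156e+07 s/yr = 8.773e+06 m³/yr.
Hydraulic residence time τ = V/Q = 1.06e+09/8.773e+06 = 120.8 yr.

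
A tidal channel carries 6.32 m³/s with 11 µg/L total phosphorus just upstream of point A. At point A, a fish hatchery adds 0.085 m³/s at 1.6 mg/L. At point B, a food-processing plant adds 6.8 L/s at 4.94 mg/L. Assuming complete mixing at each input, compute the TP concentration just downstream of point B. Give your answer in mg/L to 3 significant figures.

11 µg/L = 0.011 mg/L.
After input A: C = (6.32·0.011 + 0.085·1.6) / 6.405 = 0.03209 mg/L.
6.8 L/s = 0.0068 m³/s.
After input B: C = (6.405·0.03209 + 0.0068·4.94) / 6.412 = 0.03729 mg/L.

0.0373 mg/L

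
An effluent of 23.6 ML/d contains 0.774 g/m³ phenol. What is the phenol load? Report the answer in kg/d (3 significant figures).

23.6 ML/d = 0.2731 m³/s.
Mass flux = Q·C = 0.2731 m³/s × 0.774 g/m³ = 0.2114 g/s.
= 0.2114 g/s × 86.4 = 18.27 kg/d.

18.3 kg/d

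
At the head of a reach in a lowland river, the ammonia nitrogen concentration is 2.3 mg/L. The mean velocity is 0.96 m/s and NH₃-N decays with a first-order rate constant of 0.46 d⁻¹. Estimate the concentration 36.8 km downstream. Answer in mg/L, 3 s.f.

1.88 mg/L

Travel time t = 36.8 km / 0.96 m/s = 3.68e+04/0.96 = 3.833e+04 s = 0.4437 d.
First-order decay: C = 2.3·exp(−0.46·0.4437) = 2.3·0.8154 = 1.875 mg/L.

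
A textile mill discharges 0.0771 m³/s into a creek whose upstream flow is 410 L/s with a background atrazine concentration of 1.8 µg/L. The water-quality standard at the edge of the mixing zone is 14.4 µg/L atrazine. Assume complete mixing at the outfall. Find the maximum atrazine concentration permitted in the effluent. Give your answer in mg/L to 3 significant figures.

410 L/s = 0.41 m³/s.
1.8 µg/L = 0.0018 mg/L.
14.4 µg/L = 0.0144 mg/L.
Mass balance: 0.0144·0.4871 = 0.0771·Cₑ + 0.41·0.0018.
Cₑ = (0.007014 − 0.000738) / 0.0771 = 0.0814 mg/L.

0.0814 mg/L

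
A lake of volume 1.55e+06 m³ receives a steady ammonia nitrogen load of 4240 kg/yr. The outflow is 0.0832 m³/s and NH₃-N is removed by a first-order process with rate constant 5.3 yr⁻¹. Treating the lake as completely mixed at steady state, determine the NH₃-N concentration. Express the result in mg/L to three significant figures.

Outflow Q = 0.0832 m³/s × 3.156e+07 s/yr = 2.626e+06 m³/yr.
Steady-state CSTR mass balance: W = Q·C + k·V·C, so C = W/(Q + kV).
Q + kV = 2.626e+06 + 5.3·1.55e+06 = 1.084e+07 m³/yr.
C = 4240/1.084e+07 = 0.0003911 kg/m³ = 0.3911 mg/L.

0.391 mg/L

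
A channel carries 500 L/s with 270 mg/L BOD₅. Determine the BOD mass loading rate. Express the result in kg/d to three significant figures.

500 L/s = 0.5 m³/s.
Mass flux = Q·C = 0.5 m³/s × 270 g/m³ = 135 g/s.
= 135 g/s × 86.4 = 1.166e+04 kg/d.

11700 kg/d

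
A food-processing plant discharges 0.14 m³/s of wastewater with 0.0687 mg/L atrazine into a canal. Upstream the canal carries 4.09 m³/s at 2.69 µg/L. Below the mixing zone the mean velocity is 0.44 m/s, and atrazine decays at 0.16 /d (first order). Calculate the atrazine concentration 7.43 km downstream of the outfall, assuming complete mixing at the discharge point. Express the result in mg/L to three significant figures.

0.00472 mg/L

2.69 µg/L = 0.00269 mg/L.
After complete mixing, C₀ = (0.14·0.0687 + 4.09·0.00269) / 4.23 = 0.004875 mg/L.
Travel time t = 7430 m / 0.44 m/s = 1.689e+04 s = 0.1954 d.
C = 0.004875·exp(−0.16·0.1954) = 0.004875·0.9692 = 0.004725 mg/L.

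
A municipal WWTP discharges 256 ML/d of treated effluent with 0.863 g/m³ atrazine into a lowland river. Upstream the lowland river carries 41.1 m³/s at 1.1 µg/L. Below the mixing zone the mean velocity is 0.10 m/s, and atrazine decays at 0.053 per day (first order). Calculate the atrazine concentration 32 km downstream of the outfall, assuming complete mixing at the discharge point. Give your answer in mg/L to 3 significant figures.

0.0485 mg/L

256 ML/d = 2.963 m³/s.
1.1 µg/L = 0.0011 mg/L.
After complete mixing, C₀ = (2.963·0.863 + 41.1·0.0011) / 44.06 = 0.05906 mg/L.
Travel time t = 3.2e+04 m / 0.10 m/s = 3.2e+05 s = 3.704 d.
C = 0.05906·exp(−0.053·3.704) = 0.05906·0.8218 = 0.04853 mg/L.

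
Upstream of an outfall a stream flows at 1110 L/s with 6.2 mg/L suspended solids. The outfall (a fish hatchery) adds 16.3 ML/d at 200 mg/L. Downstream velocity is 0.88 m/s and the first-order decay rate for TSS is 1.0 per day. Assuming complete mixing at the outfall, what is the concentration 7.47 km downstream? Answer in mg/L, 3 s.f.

31.1 mg/L

16.3 ML/d = 0.1887 m³/s.
1110 L/s = 1.11 m³/s.
After complete mixing, C₀ = (0.1887·200 + 1.11·6.2) / 1.299 = 34.35 mg/L.
Travel time t = 7470 m / 0.88 m/s = 8489 s = 0.09825 d.
C = 34.35·exp(−1.0·0.09825) = 34.35·0.9064 = 31.14 mg/L.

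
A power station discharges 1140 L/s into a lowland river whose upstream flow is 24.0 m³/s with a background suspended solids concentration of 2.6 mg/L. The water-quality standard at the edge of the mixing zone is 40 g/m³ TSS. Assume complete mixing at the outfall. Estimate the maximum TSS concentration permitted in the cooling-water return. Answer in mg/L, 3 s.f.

827 mg/L

1140 L/s = 1.14 m³/s.
Mass balance: 40·25.14 = 1.14·Cₑ + 24·2.6.
Cₑ = (1006 − 62.4) / 1.14 = 827.4 mg/L.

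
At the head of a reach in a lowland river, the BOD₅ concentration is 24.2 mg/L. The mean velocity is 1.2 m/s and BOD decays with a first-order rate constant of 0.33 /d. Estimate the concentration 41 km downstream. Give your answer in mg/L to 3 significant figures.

21.2 mg/L

Travel time t = 41 km / 1.2 m/s = 4.1e+04/1.2 = 3.417e+04 s = 0.3954 d.
First-order decay: C = 24.2·exp(−0.33·0.3954) = 24.2·0.8777 = 21.24 mg/L.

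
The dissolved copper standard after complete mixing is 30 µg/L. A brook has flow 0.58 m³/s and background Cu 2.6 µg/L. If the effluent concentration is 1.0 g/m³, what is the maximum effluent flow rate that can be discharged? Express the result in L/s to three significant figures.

16.4 L/s

2.6 µg/L = 0.0026 mg/L.
30 µg/L = 0.03 mg/L.
Mass balance at complete mixing: C_std·(Q_w + Q_r) = Q_w·C_e + Q_r·C_b.
Rearranging, Q_w = Q_r·(C_std − C_b)/(C_e − C_std) = 0.58·(0.03 − 0.0026) / (1 − 0.03) = 0.01638 m³/s.
= 16.38 L/s.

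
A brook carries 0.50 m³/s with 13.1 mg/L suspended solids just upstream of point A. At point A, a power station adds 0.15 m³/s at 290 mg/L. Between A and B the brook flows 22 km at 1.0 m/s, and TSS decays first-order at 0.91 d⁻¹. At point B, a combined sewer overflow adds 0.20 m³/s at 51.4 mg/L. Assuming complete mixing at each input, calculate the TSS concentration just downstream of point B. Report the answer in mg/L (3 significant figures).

58.8 mg/L

After input A: C = (0.5·13.1 + 0.15·290) / 0.65 = 77 mg/L.
Over the 22 km reach to input B (t = 2.2e+04 s = 0.2546 d), decay gives C = 77·exp(−0.91·0.2546) = 61.07 mg/L.
After input B: C = (0.65·61.07 + 0.2·51.4) / 0.85 = 58.8 mg/L.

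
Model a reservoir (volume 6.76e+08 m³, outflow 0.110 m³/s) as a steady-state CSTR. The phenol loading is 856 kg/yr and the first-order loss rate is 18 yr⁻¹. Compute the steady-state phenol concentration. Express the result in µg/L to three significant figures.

0.0703 µg/L

Outflow Q = 0.110 m³/s × 3.156e+07 s/yr = 3.471e+06 m³/yr.
Steady-state CSTR mass balance: W = Q·C + k·V·C, so C = W/(Q + kV).
Q + kV = 3.471e+06 + 18·6.76e+08 = 1.217e+10 m³/yr.
C = 856/1.217e+10 = 7.033e-08 kg/m³ = 7.033e-05 mg/L = 0.07033 µg/L.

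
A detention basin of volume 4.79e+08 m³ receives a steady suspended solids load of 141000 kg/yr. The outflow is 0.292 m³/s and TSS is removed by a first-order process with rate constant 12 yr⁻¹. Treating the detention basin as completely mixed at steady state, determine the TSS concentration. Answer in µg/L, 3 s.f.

Outflow Q = 0.292 m³/s × 3.156e+07 s/yr = 9.215e+06 m³/yr.
Steady-state CSTR mass balance: W = Q·C + k·V·C, so C = W/(Q + kV).
Q + kV = 9.215e+06 + 12·4.79e+08 = 5.757e+09 m³/yr.
C = 141000/5.757e+09 = 2.449e-05 kg/m³ = 0.02449 mg/L = 24.49 µg/L.

24.5 µg/L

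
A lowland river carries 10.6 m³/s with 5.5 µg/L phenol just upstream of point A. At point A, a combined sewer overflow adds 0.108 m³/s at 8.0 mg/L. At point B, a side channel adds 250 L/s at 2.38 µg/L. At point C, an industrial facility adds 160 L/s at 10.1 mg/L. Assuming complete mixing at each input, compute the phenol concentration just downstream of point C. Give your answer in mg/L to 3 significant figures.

5.5 µg/L = 0.0055 mg/L.
After input A: C = (10.6·0.0055 + 0.108·8) / 10.71 = 0.08613 mg/L.
250 L/s = 0.25 m³/s.
2.38 µg/L = 0.00238 mg/L.
After input B: C = (10.71·0.08613 + 0.25·0.00238) / 10.96 = 0.08422 mg/L.
160 L/s = 0.16 m³/s.
After input C: C = (10.96·0.08422 + 0.16·10.1) / 11.12 = 0.2284 mg/L.

0.228 mg/L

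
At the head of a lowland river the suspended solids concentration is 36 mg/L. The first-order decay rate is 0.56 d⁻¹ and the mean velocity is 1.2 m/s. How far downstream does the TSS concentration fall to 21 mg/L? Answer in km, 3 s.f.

99.8 km

From C = C₀·e^(−kt), t = ln(C₀/C)/k = ln(36/21)/0.56 = 0.539/0.56 = 0.9625 d.
Distance = v·t = 1.2 m/s × 8.316e+04 s = 9.979e+04 m = 99.79 km.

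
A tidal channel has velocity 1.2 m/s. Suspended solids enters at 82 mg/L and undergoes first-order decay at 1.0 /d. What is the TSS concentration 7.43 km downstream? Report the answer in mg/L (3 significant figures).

76.3 mg/L

Travel time t = 7.43 km / 1.2 m/s = 7430/1.2 = 6192 s = 0.07166 d.
First-order decay: C = 82·exp(−1.0·0.07166) = 82·0.9308 = 76.33 mg/L.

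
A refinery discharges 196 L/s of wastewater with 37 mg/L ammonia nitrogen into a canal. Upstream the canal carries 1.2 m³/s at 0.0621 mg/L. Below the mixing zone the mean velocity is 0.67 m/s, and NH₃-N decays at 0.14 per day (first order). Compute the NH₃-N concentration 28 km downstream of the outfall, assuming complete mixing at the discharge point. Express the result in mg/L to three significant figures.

196 L/s = 0.196 m³/s.
After complete mixing, C₀ = (0.196·37 + 1.2·0.0621) / 1.396 = 5.248 mg/L.
Travel time t = 2.8e+04 m / 0.67 m/s = 4.179e+04 s = 0.4837 d.
C = 5.248·exp(−0.14·0.4837) = 5.248·0.9345 = 4.905 mg/L.

4.90 mg/L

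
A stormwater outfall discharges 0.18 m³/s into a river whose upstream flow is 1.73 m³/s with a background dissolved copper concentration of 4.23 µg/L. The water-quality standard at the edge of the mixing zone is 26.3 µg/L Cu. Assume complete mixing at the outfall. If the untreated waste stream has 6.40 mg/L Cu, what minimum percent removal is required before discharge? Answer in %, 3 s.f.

96.3 %

4.23 µg/L = 0.00423 mg/L.
26.3 µg/L = 0.0263 mg/L.
Mass balance: 0.0263·1.91 = 0.18·Cₑ + 1.73·0.00423.
Cₑ = (0.05023 − 0.007318) / 0.18 = 0.2384 mg/L.
Required removal = 1 − 0.2384/6.40 = 96.27 %.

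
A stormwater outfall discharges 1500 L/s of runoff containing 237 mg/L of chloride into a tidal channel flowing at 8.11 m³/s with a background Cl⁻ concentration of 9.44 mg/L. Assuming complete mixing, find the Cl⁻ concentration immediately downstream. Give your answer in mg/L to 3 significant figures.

45.0 mg/L

1500 L/s = 1.5 m³/s.
Flow-weighted mixing gives C = (1.5·237 + 8.11·9.44) / (1.5 + 8.11) = 432.1/9.61 = 44.96 mg/L.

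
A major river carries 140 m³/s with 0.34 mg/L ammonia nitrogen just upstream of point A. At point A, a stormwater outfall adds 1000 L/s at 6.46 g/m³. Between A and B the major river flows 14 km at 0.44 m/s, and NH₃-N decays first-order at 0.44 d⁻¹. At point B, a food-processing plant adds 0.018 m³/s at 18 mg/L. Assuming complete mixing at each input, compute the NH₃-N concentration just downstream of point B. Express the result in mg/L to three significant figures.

1000 L/s = 1 m³/s.
After input A: C = (140·0.34 + 1·6.46) / 141 = 0.3834 mg/L.
Over the 14 km reach to input B (t = 3.182e+04 s = 0.3683 d), decay gives C = 0.3834·exp(−0.44·0.3683) = 0.3261 mg/L.
After input B: C = (141·0.3261 + 0.018·18) / 141 = 0.3283 mg/L.

0.328 mg/L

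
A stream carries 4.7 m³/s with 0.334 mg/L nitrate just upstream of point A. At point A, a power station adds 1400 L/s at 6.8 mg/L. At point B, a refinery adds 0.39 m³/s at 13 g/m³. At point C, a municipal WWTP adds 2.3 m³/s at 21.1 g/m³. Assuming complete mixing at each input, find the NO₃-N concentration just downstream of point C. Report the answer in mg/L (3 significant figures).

1400 L/s = 1.4 m³/s.
After input A: C = (4.7·0.334 + 1.4·6.8) / 6.1 = 1.818 mg/L.
After input B: C = (6.1·1.818 + 0.39·13) / 6.49 = 2.49 mg/L.
After input C: C = (6.49·2.49 + 2.3·21.1) / 8.79 = 7.359 mg/L.

7.36 mg/L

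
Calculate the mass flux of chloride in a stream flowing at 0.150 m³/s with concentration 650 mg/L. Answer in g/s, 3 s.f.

97.5 g/s

Mass flux = Q·C = 0.15 m³/s × 650 g/m³ = 97.5 g/s.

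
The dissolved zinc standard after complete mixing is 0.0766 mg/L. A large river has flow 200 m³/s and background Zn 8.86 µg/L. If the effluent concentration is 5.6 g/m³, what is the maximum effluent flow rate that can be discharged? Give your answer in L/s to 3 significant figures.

2450 L/s

8.86 µg/L = 0.00886 mg/L.
Mass balance at complete mixing: C_std·(Q_w + Q_r) = Q_w·C_e + Q_r·C_b.
Rearranging, Q_w = Q_r·(C_std − C_b)/(C_e − C_std) = 200·(0.0766 − 0.00886) / (5.6 − 0.0766) = 2.453 m³/s.
= 2453 L/s.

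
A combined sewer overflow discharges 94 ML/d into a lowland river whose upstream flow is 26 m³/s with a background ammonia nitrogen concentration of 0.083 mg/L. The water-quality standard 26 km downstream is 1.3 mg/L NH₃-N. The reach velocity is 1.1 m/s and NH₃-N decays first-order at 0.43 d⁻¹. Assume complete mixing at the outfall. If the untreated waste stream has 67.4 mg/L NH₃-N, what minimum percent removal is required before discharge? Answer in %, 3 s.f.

94 ML/d = 1.088 m³/s.
Travel time to the compliance point: t = 2.6e+04/1.1 = 2.364e+04 s = 0.2736 d; decay factor exp(−0.43·0.2736) = 0.889.
So the concentration just after mixing may be at most 1.3/0.889 = 1.462 mg/L.
Mass balance: 1.462·27.09 = 1.088·Cₑ + 26·0.083.
Cₑ = (39.61 − 2.158) / 1.088 = 34.42 mg/L.
Required removal = 1 − 34.42/67.4 = 48.93 %.

48.9 %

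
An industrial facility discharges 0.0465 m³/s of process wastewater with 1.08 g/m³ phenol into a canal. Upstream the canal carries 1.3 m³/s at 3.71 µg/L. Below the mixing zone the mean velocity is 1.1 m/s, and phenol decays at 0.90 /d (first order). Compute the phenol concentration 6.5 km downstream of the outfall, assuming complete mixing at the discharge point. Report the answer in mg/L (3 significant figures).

0.0384 mg/L

3.71 µg/L = 0.00371 mg/L.
After complete mixing, C₀ = (0.0465·1.08 + 1.3·0.00371) / 1.347 = 0.04088 mg/L.
Travel time t = 6500 m / 1.1 m/s = 5909 s = 0.06839 d.
C = 0.04088·exp(−0.90·0.06839) = 0.04088·0.9403 = 0.03844 mg/L.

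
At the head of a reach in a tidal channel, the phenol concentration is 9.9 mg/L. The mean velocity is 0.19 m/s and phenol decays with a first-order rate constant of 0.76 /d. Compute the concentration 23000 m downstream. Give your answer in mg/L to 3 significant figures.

Travel time t = 23000 m / 0.19 m/s = 2.3e+04/0.19 = 1.211e+05 s = 1.401 d.
First-order decay: C = 9.9·exp(−0.76·1.401) = 9.9·0.3448 = 3.413 mg/L.

3.41 mg/L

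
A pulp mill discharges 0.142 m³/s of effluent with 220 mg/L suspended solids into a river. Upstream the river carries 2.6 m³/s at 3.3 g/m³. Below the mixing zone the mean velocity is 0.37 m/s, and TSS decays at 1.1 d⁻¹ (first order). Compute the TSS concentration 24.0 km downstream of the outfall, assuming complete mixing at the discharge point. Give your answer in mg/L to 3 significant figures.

After complete mixing, C₀ = (0.142·220 + 2.6·3.3) / 2.742 = 14.52 mg/L.
Travel time t = 2.4e+04 m / 0.37 m/s = 6.486e+04 s = 0.7508 d.
C = 14.52·exp(−1.1·0.7508) = 14.52·0.4379 = 6.359 mg/L.

6.36 mg/L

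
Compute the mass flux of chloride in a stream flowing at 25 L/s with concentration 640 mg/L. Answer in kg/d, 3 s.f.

25 L/s = 0.025 m³/s.
Mass flux = Q·C = 0.025 m³/s × 640 g/m³ = 16 g/s.
= 16 g/s × 86.4 = 1382 kg/d.

1380 kg/d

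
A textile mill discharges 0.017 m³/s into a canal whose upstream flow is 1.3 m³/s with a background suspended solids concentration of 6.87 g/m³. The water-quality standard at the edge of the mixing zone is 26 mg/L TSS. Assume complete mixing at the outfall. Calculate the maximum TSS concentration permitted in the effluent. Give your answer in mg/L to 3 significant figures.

1490 mg/L

Mass balance: 26·1.317 = 0.017·Cₑ + 1.3·6.87.
Cₑ = (34.24 − 8.931) / 0.017 = 1489 mg/L.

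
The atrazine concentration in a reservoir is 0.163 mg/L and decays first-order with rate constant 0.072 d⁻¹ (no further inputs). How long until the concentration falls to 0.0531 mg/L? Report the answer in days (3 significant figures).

15.6 d

t = ln(C₀/C)/k = ln(0.163/0.0531)/0.072 = 1.122/0.072 = 15.58 d.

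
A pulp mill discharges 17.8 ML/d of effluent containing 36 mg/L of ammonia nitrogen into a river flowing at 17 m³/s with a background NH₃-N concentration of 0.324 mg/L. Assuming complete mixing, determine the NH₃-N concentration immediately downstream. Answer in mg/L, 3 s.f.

0.751 mg/L

17.8 ML/d = 0.206 m³/s.
Conservation of mass across the mixing zone: C = (0.206·36 + 17·0.324) / (0.206 + 17) = 12.92/17.21 = 0.7512 mg/L.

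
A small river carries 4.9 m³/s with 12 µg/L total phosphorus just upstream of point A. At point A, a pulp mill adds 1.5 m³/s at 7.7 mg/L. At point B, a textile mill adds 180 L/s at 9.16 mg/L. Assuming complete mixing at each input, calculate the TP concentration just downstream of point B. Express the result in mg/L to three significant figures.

2.01 mg/L

12 µg/L = 0.012 mg/L.
After input A: C = (4.9·0.012 + 1.5·7.7) / 6.4 = 1.814 mg/L.
180 L/s = 0.18 m³/s.
After input B: C = (6.4·1.814 + 0.18·9.16) / 6.58 = 2.015 mg/L.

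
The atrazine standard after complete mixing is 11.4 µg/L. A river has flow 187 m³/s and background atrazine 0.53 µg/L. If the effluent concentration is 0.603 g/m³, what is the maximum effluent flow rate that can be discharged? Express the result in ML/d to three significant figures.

0.53 µg/L = 0.00053 mg/L.
11.4 µg/L = 0.0114 mg/L.
Mass balance at complete mixing: C_std·(Q_w + Q_r) = Q_w·C_e + Q_r·C_b.
Rearranging, Q_w = Q_r·(C_std − C_b)/(C_e − C_std) = 187·(0.0114 − 0.00053) / (0.603 − 0.0114) = 3.436 m³/s.
= 296.9 ML/d.

297 ML/d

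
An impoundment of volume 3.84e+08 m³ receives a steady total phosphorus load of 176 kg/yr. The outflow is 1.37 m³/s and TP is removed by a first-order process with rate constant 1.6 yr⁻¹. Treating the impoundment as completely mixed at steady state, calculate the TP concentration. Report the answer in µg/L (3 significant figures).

0.268 µg/L

Outflow Q = 1.37 m³/s × 3.156e+07 s/yr = 4.323e+07 m³/yr.
Steady-state CSTR mass balance: W = Q·C + k·V·C, so C = W/(Q + kV).
Q + kV = 4.323e+07 + 1.6·3.84e+08 = 6.576e+08 m³/yr.
C = 176/6.576e+08 = 2.676e-07 kg/m³ = 0.0002676 mg/L = 0.2676 µg/L.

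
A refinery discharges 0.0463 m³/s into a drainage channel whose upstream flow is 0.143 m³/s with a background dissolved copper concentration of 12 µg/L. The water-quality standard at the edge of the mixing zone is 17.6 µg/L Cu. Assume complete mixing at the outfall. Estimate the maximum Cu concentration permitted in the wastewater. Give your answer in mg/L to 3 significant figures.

12 µg/L = 0.012 mg/L.
17.6 µg/L = 0.0176 mg/L.
Mass balance: 0.0176·0.1893 = 0.0463·Cₑ + 0.143·0.012.
Cₑ = (0.003332 − 0.001716) / 0.0463 = 0.0349 mg/L.

0.0349 mg/L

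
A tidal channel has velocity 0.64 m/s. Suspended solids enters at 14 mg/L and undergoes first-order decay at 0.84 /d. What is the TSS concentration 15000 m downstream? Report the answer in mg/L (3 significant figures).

11.1 mg/L

Travel time t = 15000 m / 0.64 m/s = 1.5e+04/0.64 = 2.344e+04 s = 0.2713 d.
First-order decay: C = 14·exp(−0.84·0.2713) = 14·0.7962 = 11.15 mg/L.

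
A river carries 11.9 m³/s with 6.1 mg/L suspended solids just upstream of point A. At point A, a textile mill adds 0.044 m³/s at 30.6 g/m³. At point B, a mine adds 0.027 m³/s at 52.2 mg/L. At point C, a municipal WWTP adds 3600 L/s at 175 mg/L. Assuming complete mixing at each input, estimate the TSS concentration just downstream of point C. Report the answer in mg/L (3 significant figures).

45.3 mg/L

After input A: C = (11.9·6.1 + 0.044·30.6) / 11.94 = 6.19 mg/L.
After input B: C = (11.94·6.19 + 0.027·52.2) / 11.97 = 6.294 mg/L.
3600 L/s = 3.6 m³/s.
After input C: C = (11.97·6.294 + 3.6·175) / 15.57 = 45.3 mg/L.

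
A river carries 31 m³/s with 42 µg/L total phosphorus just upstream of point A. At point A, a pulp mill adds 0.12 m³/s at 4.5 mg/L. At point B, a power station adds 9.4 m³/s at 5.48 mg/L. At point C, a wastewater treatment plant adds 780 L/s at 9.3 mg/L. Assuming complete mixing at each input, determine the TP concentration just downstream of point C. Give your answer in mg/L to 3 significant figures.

1.47 mg/L

42 µg/L = 0.042 mg/L.
After input A: C = (31·0.042 + 0.12·4.5) / 31.12 = 0.05919 mg/L.
After input B: C = (31.12·0.05919 + 9.4·5.48) / 40.52 = 1.317 mg/L.
780 L/s = 0.78 m³/s.
After input C: C = (40.52·1.317 + 0.78·9.3) / 41.3 = 1.468 mg/L.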